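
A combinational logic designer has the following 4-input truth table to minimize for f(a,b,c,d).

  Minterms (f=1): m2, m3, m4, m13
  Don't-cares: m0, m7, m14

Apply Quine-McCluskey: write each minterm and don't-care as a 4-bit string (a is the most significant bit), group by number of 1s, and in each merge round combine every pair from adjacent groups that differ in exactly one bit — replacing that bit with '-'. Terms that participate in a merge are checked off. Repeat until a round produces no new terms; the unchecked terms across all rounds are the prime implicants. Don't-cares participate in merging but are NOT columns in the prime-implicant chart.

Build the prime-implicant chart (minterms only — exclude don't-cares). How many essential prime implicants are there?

size-2^0 implicants → 0000(✓)  0010(✓)  0011(✓)  0100(✓)  0111(✓)  1101  1110
size-2^1 implicants → 0-00  0-11  00-0  001-
Unchecked terms (primes): 0-00, 0-11, 00-0, 001-, 1101, 1110
Minterm coverage:
  m2 ⊆ 00-0,001-
  m3 ⊆ 0-11,001-
  m4 ⊆ 0-00 [E]
  m13 ⊆ 1101 [E]
E = {0-00, 1101}

2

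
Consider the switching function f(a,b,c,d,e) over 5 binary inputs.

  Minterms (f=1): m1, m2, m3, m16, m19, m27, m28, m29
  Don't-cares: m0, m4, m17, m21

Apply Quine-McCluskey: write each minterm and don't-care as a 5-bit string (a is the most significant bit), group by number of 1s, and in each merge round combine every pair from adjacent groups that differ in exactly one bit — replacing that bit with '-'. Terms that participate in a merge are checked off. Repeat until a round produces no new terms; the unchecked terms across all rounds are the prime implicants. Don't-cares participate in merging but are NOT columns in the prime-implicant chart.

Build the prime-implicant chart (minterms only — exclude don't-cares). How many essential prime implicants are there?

4

Round 0: 00000✓ 00001✓ 00010✓ 00011✓ 00100✓ 10000✓ 10001✓ 10011✓ 10101✓ 11011✓ 11100✓ 11101✓
Round 1: -0000✓ -0001✓ -0011✓ 00-00 000-0✓ 000-1✓ 0000-✓ 0001-✓ 1-011 1-101 10-01 100-1✓ 1000-✓ 1110-
Round 2: -00-1 -000- 000--
PIs = {-00-1, -000-, 00-00, 000--, 1-011, 1-101, 10-01, 1110-}
Coverage chart:
  m1: -00-1,-000-,000--
  m2: 000-- ←essential
  m3: -00-1,000--
  m16: -000- ←essential
  m19: -00-1,1-011
  m27: 1-011 ←essential
  m28: 1110- ←essential
  m29: 1-101,1110-
Essential: -000-, 000--, 1-011, 1110-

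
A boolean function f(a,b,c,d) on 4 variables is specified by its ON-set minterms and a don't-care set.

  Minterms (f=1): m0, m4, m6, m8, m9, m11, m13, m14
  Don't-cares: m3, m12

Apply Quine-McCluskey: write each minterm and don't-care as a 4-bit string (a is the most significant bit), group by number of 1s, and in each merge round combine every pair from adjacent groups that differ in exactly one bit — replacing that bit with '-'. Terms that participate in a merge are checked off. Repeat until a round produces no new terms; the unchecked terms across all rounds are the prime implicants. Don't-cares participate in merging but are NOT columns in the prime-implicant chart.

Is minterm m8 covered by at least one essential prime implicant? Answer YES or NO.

[col 0] 0000*, 0011*, 0100*, 0110*, 1000*, 1001*, 1011*, 1100*, 1101*, 1110*
[col 1] -000*, -011, -100*, -110*, 0-00*, 01-0*, 1-00*, 1-01*, 10-1, 100-*, 11-0*, 110-*
[col 2] --00, -1-0, 1-0-
Prime implicants: --00, -011, -1-0, 1-0-, 10-1
PI chart (minterm → PIs covering it):
  0 | --00  (sole → essential)
  4 | --00,-1-0
  6 | -1-0  (sole → essential)
  8 | --00,1-0-
  9 | 1-0-,10-1
  11 | -011,10-1
  13 | 1-0-  (sole → essential)
  14 | -1-0  (sole → essential)
Essential prime implicants: --00, -1-0, 1-0-

YES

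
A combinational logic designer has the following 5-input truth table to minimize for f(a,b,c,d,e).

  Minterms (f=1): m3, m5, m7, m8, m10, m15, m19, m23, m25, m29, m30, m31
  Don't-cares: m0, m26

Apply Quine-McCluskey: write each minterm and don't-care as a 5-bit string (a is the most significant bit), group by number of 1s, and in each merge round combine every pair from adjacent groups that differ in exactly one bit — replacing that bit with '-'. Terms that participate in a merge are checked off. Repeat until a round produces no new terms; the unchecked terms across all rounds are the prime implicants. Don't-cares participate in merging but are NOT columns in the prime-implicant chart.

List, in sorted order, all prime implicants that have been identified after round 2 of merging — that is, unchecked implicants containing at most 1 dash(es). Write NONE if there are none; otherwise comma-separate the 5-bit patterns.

-1010, 0-000, 001-1, 010-0, 11-01, 11-10, 111-1, 1111-

[col 0] 00000*, 00011*, 00101*, 00111*, 01000*, 01010*, 01111*, 10011*, 10111*, 11001*, 11010*, 11101*, 11110*, 11111*
[col 1] -0011*, -0111*, -1010, -1111*, 0-000, 0-111*, 00-11*, 001-1, 010-0, 1-111*, 10-11*, 11-01, 11-10, 111-1, 1111-
[col 2] --111, -0-11
Prime implicants: --111, -0-11, -1010, 0-000, 001-1, 010-0, 11-01, 11-10, 111-1, 1111-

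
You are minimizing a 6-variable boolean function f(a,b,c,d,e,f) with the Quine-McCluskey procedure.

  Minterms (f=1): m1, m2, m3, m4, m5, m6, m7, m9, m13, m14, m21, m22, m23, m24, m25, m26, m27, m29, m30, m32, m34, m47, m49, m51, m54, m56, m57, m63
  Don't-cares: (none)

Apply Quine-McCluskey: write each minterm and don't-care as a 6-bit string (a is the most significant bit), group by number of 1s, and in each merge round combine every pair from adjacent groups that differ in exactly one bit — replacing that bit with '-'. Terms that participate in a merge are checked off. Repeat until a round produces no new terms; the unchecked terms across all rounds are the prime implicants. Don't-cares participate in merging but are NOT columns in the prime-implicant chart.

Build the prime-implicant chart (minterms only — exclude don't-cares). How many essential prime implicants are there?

8

size-2^0 implicants → 000001(✓)  000010(✓)  000011(✓)  000100(✓)  000101(✓)  000110(✓)  000111(✓)  001001(✓)  001101(✓)  001110(✓)  010101(✓)  010110(✓)  010111(✓)  011000(✓)  011001(✓)  011010(✓)  011011(✓)  011101(✓)  011110(✓)  100000(✓)  100010(✓)  101111(✓)  110001(✓)  110011(✓)  110110(✓)  111000(✓)  111001(✓)  111111(✓)
size-2^1 implicants → -00010  -10110  -11000(✓)  -11001(✓)  0-0101(✓)  0-0110(✓)  0-0111(✓)  0-1001(✓)  0-1101(✓)  0-1110(✓)  00-001(✓)  00-101(✓)  00-110(✓)  000-01(✓)  000-10(✓)  000-11(✓)  0000-1(✓)  00001-(✓)  0001-0(✓)  0001-1(✓)  00010-(✓)  00011-(✓)  001-01(✓)  01-101(✓)  01-110(✓)  0101-1(✓)  01011-(✓)  011-01(✓)  011-10  0110-0(✓)  0110-1(✓)  01100-(✓)  01101-(✓)  1-1111  1000-0  11-001  1100-1  11100-(✓)
size-2^2 implicants → -1100-  0--101  0--110  0-01-1  0-011-  0-1-01  00--01  000--1  000-1-  0001--  0110--
Unchecked terms (primes): -00010, -10110, -1100-, 0--101, 0--110, 0-01-1, 0-011-, 0-1-01, 00--01, 000--1, 000-1-, 0001--, 011-10, 0110--, 1-1111, 1000-0, 11-001, 1100-1
Minterm coverage:
  m1 ⊆ 00--01,000--1
  m2 ⊆ -00010,000-1-
  m3 ⊆ 000--1,000-1-
  m4 ⊆ 0001-- [E]
  m5 ⊆ 0--101,0-01-1,00--01,000--1,0001--
  m6 ⊆ 0--110,0-011-,000-1-,0001--
  m7 ⊆ 0-01-1,0-011-,000--1,000-1-,0001--
  m9 ⊆ 0-1-01,00--01
  m13 ⊆ 0--101,0-1-01,00--01
  m14 ⊆ 0--110 [E]
  m21 ⊆ 0--101,0-01-1
  m22 ⊆ -10110,0--110,0-011-
  m23 ⊆ 0-01-1,0-011-
  m24 ⊆ -1100-,0110--
  m25 ⊆ -1100-,0-1-01,0110--
  m26 ⊆ 011-10,0110--
  m27 ⊆ 0110-- [E]
  m29 ⊆ 0--101,0-1-01
  m30 ⊆ 0--110,011-10
  m32 ⊆ 1000-0 [E]
  m34 ⊆ -00010,1000-0
  m47 ⊆ 1-1111 [E]
  m49 ⊆ 11-001,1100-1
  m51 ⊆ 1100-1 [E]
  m54 ⊆ -10110 [E]
  m56 ⊆ -1100- [E]
  m57 ⊆ -1100-,11-001
  m63 ⊆ 1-1111 [E]
E = {-10110, -1100-, 0--110, 0001--, 0110--, 1-1111, 1000-0, 1100-1}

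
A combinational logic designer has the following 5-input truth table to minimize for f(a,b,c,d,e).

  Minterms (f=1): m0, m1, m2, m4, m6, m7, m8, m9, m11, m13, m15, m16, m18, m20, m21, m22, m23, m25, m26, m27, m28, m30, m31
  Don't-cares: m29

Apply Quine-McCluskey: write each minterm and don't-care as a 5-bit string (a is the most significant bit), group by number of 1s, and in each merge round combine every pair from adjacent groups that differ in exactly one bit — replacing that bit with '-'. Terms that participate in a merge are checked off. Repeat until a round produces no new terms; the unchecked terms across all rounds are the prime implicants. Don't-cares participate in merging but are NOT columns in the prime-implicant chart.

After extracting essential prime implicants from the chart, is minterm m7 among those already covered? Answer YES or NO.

size-2^0 implicants → 00000(✓)  00001(✓)  00010(✓)  00100(✓)  00110(✓)  00111(✓)  01000(✓)  01001(✓)  01011(✓)  01101(✓)  01111(✓)  10000(✓)  10010(✓)  10100(✓)  10101(✓)  10110(✓)  10111(✓)  11001(✓)  11010(✓)  11011(✓)  11100(✓)  11101(✓)  11110(✓)  11111(✓)
size-2^1 implicants → -0000(✓)  -0010(✓)  -0100(✓)  -0110(✓)  -0111(✓)  -1001(✓)  -1011(✓)  -1101(✓)  -1111(✓)  0-000(✓)  0-001(✓)  0-111(✓)  00-00(✓)  00-10(✓)  000-0(✓)  0000-(✓)  001-0(✓)  0011-(✓)  01-01(✓)  01-11(✓)  010-1(✓)  0100-(✓)  011-1(✓)  1-010(✓)  1-100(✓)  1-101(✓)  1-110(✓)  1-111(✓)  10-00(✓)  10-10(✓)  100-0(✓)  101-0(✓)  101-1(✓)  1010-(✓)  1011-(✓)  11-01(✓)  11-10(✓)  11-11(✓)  110-1(✓)  1101-(✓)  111-0(✓)  111-1(✓)  1110-(✓)  1111-(✓)
size-2^2 implicants → --111  -0-00(✓)  -0-10(✓)  -00-0(✓)  -01-0(✓)  -011-  -1-01(✓)  -1-11(✓)  -10-1(✓)  -11-1(✓)  0-00-  00--0(✓)  01--1(✓)  1--10  1-1-0(✓)  1-1-1(✓)  1-10-(✓)  1-11-(✓)  10--0(✓)  101--(✓)  11--1(✓)  11-1-  111--(✓)
size-2^3 implicants → -0--0  -1--1  1-1--
Unchecked terms (primes): --111, -0--0, -011-, -1--1, 0-00-, 1--10, 1-1--, 11-1-
Minterm coverage:
  m0 ⊆ -0--0,0-00-
  m1 ⊆ 0-00- [E]
  m2 ⊆ -0--0 [E]
  m4 ⊆ -0--0 [E]
  m6 ⊆ -0--0,-011-
  m7 ⊆ --111,-011-
  m8 ⊆ 0-00- [E]
  m9 ⊆ -1--1,0-00-
  m11 ⊆ -1--1 [E]
  m13 ⊆ -1--1 [E]
  m15 ⊆ --111,-1--1
  m16 ⊆ -0--0 [E]
  m18 ⊆ -0--0,1--10
  m20 ⊆ -0--0,1-1--
  m21 ⊆ 1-1-- [E]
  m22 ⊆ -0--0,-011-,1--10,1-1--
  m23 ⊆ --111,-011-,1-1--
  m25 ⊆ -1--1 [E]
  m26 ⊆ 1--10,11-1-
  m27 ⊆ -1--1,11-1-
  m28 ⊆ 1-1-- [E]
  m30 ⊆ 1--10,1-1--,11-1-
  m31 ⊆ --111,-1--1,1-1--,11-1-
E = {-0--0, -1--1, 0-00-, 1-1--}

NO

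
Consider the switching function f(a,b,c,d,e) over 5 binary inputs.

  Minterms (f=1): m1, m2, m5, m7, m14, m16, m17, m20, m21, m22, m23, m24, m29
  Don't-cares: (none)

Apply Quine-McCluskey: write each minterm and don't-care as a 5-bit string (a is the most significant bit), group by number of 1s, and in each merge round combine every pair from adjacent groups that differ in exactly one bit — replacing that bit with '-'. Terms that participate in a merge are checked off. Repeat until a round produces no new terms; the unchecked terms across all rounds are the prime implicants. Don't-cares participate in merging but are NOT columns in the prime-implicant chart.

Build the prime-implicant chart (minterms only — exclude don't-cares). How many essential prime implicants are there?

Round 0: 00001✓ 00010 00101✓ 00111✓ 01110 10000✓ 10001✓ 10100✓ 10101✓ 10110✓ 10111✓ 11000✓ 11101✓
Round 1: -0001✓ -0101✓ -0111✓ 00-01✓ 001-1✓ 1-000 1-101 10-00✓ 10-01✓ 1000-✓ 101-0✓ 101-1✓ 1010-✓ 1011-✓
Round 2: -0-01 -01-1 10-0- 101--
PIs = {-0-01, -01-1, 00010, 01110, 1-000, 1-101, 10-0-, 101--}
Coverage chart:
  m1: -0-01 ←essential
  m2: 00010 ←essential
  m5: -0-01,-01-1
  m7: -01-1 ←essential
  m14: 01110 ←essential
  m16: 1-000,10-0-
  m17: -0-01,10-0-
  m20: 10-0-,101--
  m21: -0-01,-01-1,1-101,10-0-,101--
  m22: 101-- ←essential
  m23: -01-1,101--
  m24: 1-000 ←essential
  m29: 1-101 ←essential
Essential: -0-01, -01-1, 00010, 01110, 1-000, 1-101, 101--

7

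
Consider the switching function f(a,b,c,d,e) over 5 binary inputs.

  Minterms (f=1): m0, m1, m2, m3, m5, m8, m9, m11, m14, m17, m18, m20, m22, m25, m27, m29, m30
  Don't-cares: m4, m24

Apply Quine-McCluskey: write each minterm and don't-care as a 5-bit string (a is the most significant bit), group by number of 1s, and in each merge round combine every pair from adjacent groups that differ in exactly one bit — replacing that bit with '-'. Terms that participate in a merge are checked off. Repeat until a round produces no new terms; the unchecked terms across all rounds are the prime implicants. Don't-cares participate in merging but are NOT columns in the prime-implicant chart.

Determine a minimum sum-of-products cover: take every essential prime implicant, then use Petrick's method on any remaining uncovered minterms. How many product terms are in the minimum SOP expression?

9

size-2^0 implicants → 00000(✓)  00001(✓)  00010(✓)  00011(✓)  00100(✓)  00101(✓)  01000(✓)  01001(✓)  01011(✓)  01110(✓)  10001(✓)  10010(✓)  10100(✓)  10110(✓)  11000(✓)  11001(✓)  11011(✓)  11101(✓)  11110(✓)
size-2^1 implicants → -0001(✓)  -0010  -0100  -1000(✓)  -1001(✓)  -1011(✓)  -1110  0-000(✓)  0-001(✓)  0-011(✓)  00-00(✓)  00-01(✓)  000-0(✓)  000-1(✓)  0000-(✓)  0001-(✓)  0010-(✓)  010-1(✓)  0100-(✓)  1-001(✓)  1-110  10-10  101-0  11-01  110-1(✓)  1100-(✓)
size-2^2 implicants → --001  -10-1  -100-  0-0-1  0-00-  00-0-  000--
Unchecked terms (primes): --001, -0010, -0100, -10-1, -100-, -1110, 0-0-1, 0-00-, 00-0-, 000--, 1-110, 10-10, 101-0, 11-01
Minterm coverage:
  m0 ⊆ 0-00-,00-0-,000--
  m1 ⊆ --001,0-0-1,0-00-,00-0-,000--
  m2 ⊆ -0010,000--
  m3 ⊆ 0-0-1,000--
  m5 ⊆ 00-0- [E]
  m8 ⊆ -100-,0-00-
  m9 ⊆ --001,-10-1,-100-,0-0-1,0-00-
  m11 ⊆ -10-1,0-0-1
  m14 ⊆ -1110 [E]
  m17 ⊆ --001 [E]
  m18 ⊆ -0010,10-10
  m20 ⊆ -0100,101-0
  m22 ⊆ 1-110,10-10,101-0
  m25 ⊆ --001,-10-1,-100-,11-01
  m27 ⊆ -10-1 [E]
  m29 ⊆ 11-01 [E]
  m30 ⊆ -1110,1-110
E = {--001, -10-1, -1110, 00-0-, 11-01}
Petrick residual → -0010, -100-, 0-0-1, 101-0
Cover = c'd'e + b'c'de' + bc'e + bc'd' + bcde' + a'c'e + a'b'd' + ab'ce' + abd'e  |cover|=9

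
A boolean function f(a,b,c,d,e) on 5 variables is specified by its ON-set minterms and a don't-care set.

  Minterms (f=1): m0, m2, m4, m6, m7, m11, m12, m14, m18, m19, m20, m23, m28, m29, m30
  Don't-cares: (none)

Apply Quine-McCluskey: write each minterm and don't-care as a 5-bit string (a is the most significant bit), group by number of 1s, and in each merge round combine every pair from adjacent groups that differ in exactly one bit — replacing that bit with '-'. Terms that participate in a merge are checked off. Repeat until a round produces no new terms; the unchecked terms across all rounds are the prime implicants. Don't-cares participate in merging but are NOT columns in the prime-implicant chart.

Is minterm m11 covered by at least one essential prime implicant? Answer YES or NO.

YES

[col 0] 00000*, 00010*, 00100*, 00110*, 00111*, 01011, 01100*, 01110*, 10010*, 10011*, 10100*, 10111*, 11100*, 11101*, 11110*
[col 1] -0010, -0100*, -0111, -1100*, -1110*, 0-100*, 0-110*, 00-00*, 00-10*, 000-0*, 001-0*, 0011-, 011-0*, 1-100*, 10-11, 1001-, 111-0*, 1110-
[col 2] --100, -11-0, 0-1-0, 00--0
Prime implicants: --100, -0010, -0111, -11-0, 0-1-0, 00--0, 0011-, 01011, 10-11, 1001-, 1110-
PI chart (minterm → PIs covering it):
  0 | 00--0  (sole → essential)
  2 | -0010,00--0
  4 | --100,0-1-0,00--0
  6 | 0-1-0,00--0,0011-
  7 | -0111,0011-
  11 | 01011  (sole → essential)
  12 | --100,-11-0,0-1-0
  14 | -11-0,0-1-0
  18 | -0010,1001-
  19 | 10-11,1001-
  20 | --100  (sole → essential)
  23 | -0111,10-11
  28 | --100,-11-0,1110-
  29 | 1110-  (sole → essential)
  30 | -11-0  (sole → essential)
Essential prime implicants: --100, -11-0, 00--0, 01011, 1110-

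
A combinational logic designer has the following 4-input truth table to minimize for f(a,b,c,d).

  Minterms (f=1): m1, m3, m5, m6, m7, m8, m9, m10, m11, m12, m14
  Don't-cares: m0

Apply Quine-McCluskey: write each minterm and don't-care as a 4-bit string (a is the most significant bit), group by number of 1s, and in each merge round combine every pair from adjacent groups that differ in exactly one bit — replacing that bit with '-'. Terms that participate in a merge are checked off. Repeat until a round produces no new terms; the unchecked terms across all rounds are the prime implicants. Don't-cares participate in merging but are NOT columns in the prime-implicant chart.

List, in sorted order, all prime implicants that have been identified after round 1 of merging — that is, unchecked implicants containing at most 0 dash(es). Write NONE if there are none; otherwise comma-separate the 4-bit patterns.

Round 0: 0000✓ 0001✓ 0011✓ 0101✓ 0110✓ 0111✓ 1000✓ 1001✓ 1010✓ 1011✓ 1100✓ 1110✓
Round 1: -000✓ -001✓ -011✓ -110 0-01✓ 0-11✓ 00-1✓ 000-✓ 01-1✓ 011- 1-00✓ 1-10✓ 10-0✓ 10-1✓ 100-✓ 101-✓ 11-0✓
Round 2: -0-1 -00- 0--1 1--0 10--
PIs = {-0-1, -00-, -110, 0--1, 011-, 1--0, 10--}

NONE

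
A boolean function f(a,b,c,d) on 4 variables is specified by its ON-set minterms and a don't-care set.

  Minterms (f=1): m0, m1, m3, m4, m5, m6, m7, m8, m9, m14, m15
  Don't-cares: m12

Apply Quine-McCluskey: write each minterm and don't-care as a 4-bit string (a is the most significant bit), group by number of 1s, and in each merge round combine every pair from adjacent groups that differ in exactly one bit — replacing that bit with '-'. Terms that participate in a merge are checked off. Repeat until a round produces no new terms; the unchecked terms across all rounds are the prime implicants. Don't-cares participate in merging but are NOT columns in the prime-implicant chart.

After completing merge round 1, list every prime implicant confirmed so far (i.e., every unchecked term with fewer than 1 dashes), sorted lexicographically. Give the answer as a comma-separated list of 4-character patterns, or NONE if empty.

NONE

Round 0: 0000✓ 0001✓ 0011✓ 0100✓ 0101✓ 0110✓ 0111✓ 1000✓ 1001✓ 1100✓ 1110✓ 1111✓
Round 1: -000✓ -001✓ -100✓ -110✓ -111✓ 0-00✓ 0-01✓ 0-11✓ 00-1✓ 000-✓ 01-0✓ 01-1✓ 010-✓ 011-✓ 1-00✓ 100-✓ 11-0✓ 111-✓
Round 2: --00 -00- -1-0 -11- 0--1 0-0- 01--
PIs = {--00, -00-, -1-0, -11-, 0--1, 0-0-, 01--}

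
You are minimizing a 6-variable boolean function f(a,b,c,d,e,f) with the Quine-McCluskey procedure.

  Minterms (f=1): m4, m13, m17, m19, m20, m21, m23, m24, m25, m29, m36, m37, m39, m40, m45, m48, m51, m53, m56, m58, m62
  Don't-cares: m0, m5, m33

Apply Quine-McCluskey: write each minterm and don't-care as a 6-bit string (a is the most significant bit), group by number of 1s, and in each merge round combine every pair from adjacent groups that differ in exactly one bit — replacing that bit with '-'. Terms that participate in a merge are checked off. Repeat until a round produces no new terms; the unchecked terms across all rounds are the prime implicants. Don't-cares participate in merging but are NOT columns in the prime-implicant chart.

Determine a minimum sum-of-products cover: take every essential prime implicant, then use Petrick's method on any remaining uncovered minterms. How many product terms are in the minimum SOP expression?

12

[col 0] 000000*, 000100*, 000101*, 001101*, 010001*, 010011*, 010100*, 010101*, 010111*, 011000*, 011001*, 011101*, 100001*, 100100*, 100101*, 100111*, 101000*, 101101*, 110000*, 110011*, 110101*, 111000*, 111010*, 111110*
[col 1] -00100*, -00101*, -01101*, -10011, -10101*, -11000, 0-0100*, 0-0101*, 0-1101*, 00-101*, 000-00, 00010-*, 01-001*, 01-101*, 010-01*, 010-11*, 0100-1*, 0101-1*, 01010-*, 011-01*, 01100-, 1-0101*, 1-1000, 10-101*, 100-01, 1001-1, 10010-*, 11-000, 111-10, 1110-0
[col 2] --0101, -0-101, -0010-, 0--101, 0-010-, 01--01, 010--1
Prime implicants: --0101, -0-101, -0010-, -10011, -11000, 0--101, 0-010-, 000-00, 01--01, 010--1, 01100-, 1-1000, 100-01, 1001-1, 11-000, 111-10, 1110-0
PI chart (minterm → PIs covering it):
  4 | -0010-,0-010-,000-00
  13 | -0-101,0--101
  17 | 01--01,010--1
  19 | -10011,010--1
  20 | 0-010-  (sole → essential)
  21 | --0101,0--101,0-010-,01--01,010--1
  23 | 010--1  (sole → essential)
  24 | -11000,01100-
  25 | 01--01,01100-
  29 | 0--101,01--01
  36 | -0010-  (sole → essential)
  37 | --0101,-0-101,-0010-,100-01,1001-1
  39 | 1001-1  (sole → essential)
  40 | 1-1000  (sole → essential)
  45 | -0-101  (sole → essential)
  48 | 11-000  (sole → essential)
  51 | -10011  (sole → essential)
  53 | --0101  (sole → essential)
  56 | -11000,1-1000,11-000,1110-0
  58 | 111-10,1110-0
  62 | 111-10  (sole → essential)
Essential prime implicants: --0101, -0-101, -0010-, -10011, 0-010-, 010--1, 1-1000, 1001-1, 11-000, 111-10
Petrick residual → -11000, 01--01
Minimum SOP uses 12 PIs: c'de'f + b'de'f + b'c'de' + bc'd'ef + bcd'e'f' + a'c'de' + a'be'f + a'bc'f + acd'e'f' + ab'c'df + abd'e'f' + abcef'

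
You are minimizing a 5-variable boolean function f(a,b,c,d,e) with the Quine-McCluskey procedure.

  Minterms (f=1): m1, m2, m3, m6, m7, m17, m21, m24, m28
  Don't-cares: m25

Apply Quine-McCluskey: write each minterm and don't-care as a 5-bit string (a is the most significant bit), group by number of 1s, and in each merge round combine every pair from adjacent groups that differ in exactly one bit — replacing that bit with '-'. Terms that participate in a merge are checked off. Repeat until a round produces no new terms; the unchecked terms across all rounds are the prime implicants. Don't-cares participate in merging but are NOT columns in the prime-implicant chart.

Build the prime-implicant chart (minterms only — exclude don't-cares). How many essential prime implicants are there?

Round 0: 00001✓ 00010✓ 00011✓ 00110✓ 00111✓ 10001✓ 10101✓ 11000✓ 11001✓ 11100✓
Round 1: -0001 00-10✓ 00-11✓ 000-1 0001-✓ 0011-✓ 1-001 10-01 11-00 1100-
Round 2: 00-1-
PIs = {-0001, 00-1-, 000-1, 1-001, 10-01, 11-00, 1100-}
Coverage chart:
  m1: -0001,000-1
  m2: 00-1- ←essential
  m3: 00-1-,000-1
  m6: 00-1- ←essential
  m7: 00-1- ←essential
  m17: -0001,1-001,10-01
  m21: 10-01 ←essential
  m24: 11-00,1100-
  m28: 11-00 ←essential
Essential: 00-1-, 10-01, 11-00

3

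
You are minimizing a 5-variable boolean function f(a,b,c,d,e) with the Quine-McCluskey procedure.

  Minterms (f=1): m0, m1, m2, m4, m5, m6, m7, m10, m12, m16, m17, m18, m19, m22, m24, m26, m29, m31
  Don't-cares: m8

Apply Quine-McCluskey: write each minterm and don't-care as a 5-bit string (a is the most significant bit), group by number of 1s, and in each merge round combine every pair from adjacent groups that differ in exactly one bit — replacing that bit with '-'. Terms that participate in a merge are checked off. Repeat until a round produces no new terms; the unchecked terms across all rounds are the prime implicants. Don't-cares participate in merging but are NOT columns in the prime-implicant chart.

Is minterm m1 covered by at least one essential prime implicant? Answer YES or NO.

NO

[col 0] 00000*, 00001*, 00010*, 00100*, 00101*, 00110*, 00111*, 01000*, 01010*, 01100*, 10000*, 10001*, 10010*, 10011*, 10110*, 11000*, 11010*, 11101*, 11111*
[col 1] -0000*, -0001*, -0010*, -0110*, -1000*, -1010*, 0-000*, 0-010*, 0-100*, 00-00*, 00-01*, 00-10*, 000-0*, 0000-*, 001-0*, 001-1*, 0010-*, 0011-*, 01-00*, 010-0*, 1-000*, 1-010*, 10-10*, 100-0*, 100-1*, 1000-*, 1001-*, 110-0*, 111-1
[col 2] --000*, --010*, -0-10, -00-0*, -000-, -10-0*, 0--00, 0-0-0*, 00--0, 00-0-, 001--, 1-0-0*, 100--
[col 3] --0-0
Prime implicants: --0-0, -0-10, -000-, 0--00, 00--0, 00-0-, 001--, 100--, 111-1
PI chart (minterm → PIs covering it):
  0 | --0-0,-000-,0--00,00--0,00-0-
  1 | -000-,00-0-
  2 | --0-0,-0-10,00--0
  4 | 0--00,00--0,00-0-,001--
  5 | 00-0-,001--
  6 | -0-10,00--0,001--
  7 | 001--  (sole → essential)
  10 | --0-0  (sole → essential)
  12 | 0--00  (sole → essential)
  16 | --0-0,-000-,100--
  17 | -000-,100--
  18 | --0-0,-0-10,100--
  19 | 100--  (sole → essential)
  22 | -0-10  (sole → essential)
  24 | --0-0  (sole → essential)
  26 | --0-0  (sole → essential)
  29 | 111-1  (sole → essential)
  31 | 111-1  (sole → essential)
Essential prime implicants: --0-0, -0-10, 0--00, 001--, 100--, 111-1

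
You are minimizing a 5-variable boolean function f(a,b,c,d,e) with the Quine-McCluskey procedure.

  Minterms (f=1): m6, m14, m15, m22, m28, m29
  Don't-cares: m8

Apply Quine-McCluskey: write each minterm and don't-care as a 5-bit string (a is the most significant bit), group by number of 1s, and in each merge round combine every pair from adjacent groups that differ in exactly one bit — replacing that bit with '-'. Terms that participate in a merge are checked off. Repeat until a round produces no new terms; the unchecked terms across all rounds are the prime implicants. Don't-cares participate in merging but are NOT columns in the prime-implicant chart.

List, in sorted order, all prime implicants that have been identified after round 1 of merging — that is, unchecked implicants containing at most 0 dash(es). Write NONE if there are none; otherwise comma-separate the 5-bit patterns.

[col 0] 00110*, 01000, 01110*, 01111*, 10110*, 11100*, 11101*
[col 1] -0110, 0-110, 0111-, 1110-
Prime implicants: -0110, 0-110, 01000, 0111-, 1110-

01000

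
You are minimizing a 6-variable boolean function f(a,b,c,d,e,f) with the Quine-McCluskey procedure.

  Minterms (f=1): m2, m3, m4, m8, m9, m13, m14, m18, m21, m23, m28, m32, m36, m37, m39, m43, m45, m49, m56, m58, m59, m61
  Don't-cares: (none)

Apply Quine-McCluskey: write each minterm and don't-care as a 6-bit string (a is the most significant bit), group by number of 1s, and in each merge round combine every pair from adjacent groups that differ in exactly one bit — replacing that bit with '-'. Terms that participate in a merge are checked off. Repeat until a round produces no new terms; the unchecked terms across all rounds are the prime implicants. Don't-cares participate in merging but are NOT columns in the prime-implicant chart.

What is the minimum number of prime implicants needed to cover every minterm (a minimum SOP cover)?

14

[col 0] 000010*, 000011*, 000100*, 001000*, 001001*, 001101*, 001110, 010010*, 010101*, 010111*, 011100, 100000*, 100100*, 100101*, 100111*, 101011*, 101101*, 110001, 111000*, 111010*, 111011*, 111101*
[col 1] -00100, -01101, 0-0010, 00001-, 001-01, 00100-, 0101-1, 1-1011, 1-1101, 10-101, 100-00, 1001-1, 10010-, 1110-0, 11101-
Prime implicants: -00100, -01101, 0-0010, 00001-, 001-01, 00100-, 001110, 0101-1, 011100, 1-1011, 1-1101, 10-101, 100-00, 1001-1, 10010-, 110001, 1110-0, 11101-
PI chart (minterm → PIs covering it):
  2 | 0-0010,00001-
  3 | 00001-  (sole → essential)
  4 | -00100  (sole → essential)
  8 | 00100-  (sole → essential)
  9 | 001-01,00100-
  13 | -01101,001-01
  14 | 001110  (sole → essential)
  18 | 0-0010  (sole → essential)
  21 | 0101-1  (sole → essential)
  23 | 0101-1  (sole → essential)
  28 | 011100  (sole → essential)
  32 | 100-00  (sole → essential)
  36 | -00100,100-00,10010-
  37 | 10-101,1001-1,10010-
  39 | 1001-1  (sole → essential)
  43 | 1-1011  (sole → essential)
  45 | -01101,1-1101,10-101
  49 | 110001  (sole → essential)
  56 | 1110-0  (sole → essential)
  58 | 1110-0,11101-
  59 | 1-1011,11101-
  61 | 1-1101  (sole → essential)
Essential prime implicants: -00100, 0-0010, 00001-, 00100-, 001110, 0101-1, 011100, 1-1011, 1-1101, 100-00, 1001-1, 110001, 1110-0
Petrick residual → -01101
Minimum SOP uses 14 PIs: b'c'de'f' + b'cde'f + a'c'd'ef' + a'b'c'd'e + a'b'cd'e' + a'b'cdef' + a'bc'df + a'bcde'f' + acd'ef + acde'f + ab'c'e'f' + ab'c'df + abc'd'e'f + abcd'f'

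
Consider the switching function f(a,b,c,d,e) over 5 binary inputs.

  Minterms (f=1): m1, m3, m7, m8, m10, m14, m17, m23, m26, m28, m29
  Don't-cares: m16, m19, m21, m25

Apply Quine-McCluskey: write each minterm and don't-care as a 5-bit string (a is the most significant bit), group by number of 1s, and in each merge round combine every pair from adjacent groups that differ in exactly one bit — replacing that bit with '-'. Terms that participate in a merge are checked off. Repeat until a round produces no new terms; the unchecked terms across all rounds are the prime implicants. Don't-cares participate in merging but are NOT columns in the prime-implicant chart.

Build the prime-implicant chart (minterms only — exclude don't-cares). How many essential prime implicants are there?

[col 0] 00001*, 00011*, 00111*, 01000*, 01010*, 01110*, 10000*, 10001*, 10011*, 10101*, 10111*, 11001*, 11010*, 11100*, 11101*
[col 1] -0001*, -0011*, -0111*, -1010, 00-11*, 000-1*, 01-10, 010-0, 1-001*, 1-101*, 10-01*, 10-11*, 100-1*, 1000-, 101-1*, 11-01*, 1110-
[col 2] -0-11, -00-1, 1--01, 10--1
Prime implicants: -0-11, -00-1, -1010, 01-10, 010-0, 1--01, 10--1, 1000-, 1110-
PI chart (minterm → PIs covering it):
  1 | -00-1  (sole → essential)
  3 | -0-11,-00-1
  7 | -0-11  (sole → essential)
  8 | 010-0  (sole → essential)
  10 | -1010,01-10,010-0
  14 | 01-10  (sole → essential)
  17 | -00-1,1--01,10--1,1000-
  23 | -0-11,10--1
  26 | -1010  (sole → essential)
  28 | 1110-  (sole → essential)
  29 | 1--01,1110-
Essential prime implicants: -0-11, -00-1, -1010, 01-10, 010-0, 1110-

6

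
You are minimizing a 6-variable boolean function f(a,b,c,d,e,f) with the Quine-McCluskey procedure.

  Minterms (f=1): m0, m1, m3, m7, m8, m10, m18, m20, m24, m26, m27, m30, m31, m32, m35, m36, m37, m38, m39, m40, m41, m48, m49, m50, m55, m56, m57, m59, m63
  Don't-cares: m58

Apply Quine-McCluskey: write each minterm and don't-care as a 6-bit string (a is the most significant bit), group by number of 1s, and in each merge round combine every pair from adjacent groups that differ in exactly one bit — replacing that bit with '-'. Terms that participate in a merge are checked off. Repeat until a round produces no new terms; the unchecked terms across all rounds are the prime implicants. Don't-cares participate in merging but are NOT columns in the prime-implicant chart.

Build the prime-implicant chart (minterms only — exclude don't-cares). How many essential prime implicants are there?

Round 0: 000000✓ 000001✓ 000011✓ 000111✓ 001000✓ 001010✓ 010010✓ 010100 011000✓ 011010✓ 011011✓ 011110✓ 011111✓ 100000✓ 100011✓ 100100✓ 100101✓ 100110✓ 100111✓ 101000✓ 101001✓ 110000✓ 110001✓ 110010✓ 110111✓ 111000✓ 111001✓ 111010✓ 111011✓ 111111✓
Round 1: -00000✓ -00011✓ -00111✓ -01000✓ -10010✓ -11000✓ -11010✓ -11011✓ -11111✓ 0-1000✓ 0-1010✓ 00-000✓ 000-11✓ 0000-1 00000- 0010-0✓ 01-010✓ 011-10✓ 011-11✓ 0110-0✓ 01101-✓ 01111-✓ 1-0000✓ 1-0111 1-1000✓ 1-1001✓ 10-000✓ 100-00 100-11✓ 1001-0✓ 1001-1✓ 10010-✓ 10011-✓ 10100-✓ 11-000✓ 11-001✓ 11-010✓ 11-111 1100-0✓ 11000-✓ 111-11✓ 1110-0✓ 1110-1✓ 11100-✓ 11101-✓
Round 2: --1000 -0-000 -00-11 -1-010 -11-11 -110-0 -1101- 0-10-0 011-1- 1--000 1-100- 1001-- 11-0-0 11-00- 1110--
PIs = {--1000, -0-000, -00-11, -1-010, -11-11, -110-0, -1101-, 0-10-0, 0000-1, 00000-, 010100, 011-1-, 1--000, 1-0111, 1-100-, 100-00, 1001--, 11-0-0, 11-00-, 11-111, 1110--}
Coverage chart:
  m0: -0-000,00000-
  m1: 0000-1,00000-
  m3: -00-11,0000-1
  m7: -00-11 ←essential
  m8: --1000,-0-000,0-10-0
  m10: 0-10-0 ←essential
  m18: -1-010 ←essential
  m20: 010100 ←essential
  m24: --1000,-110-0,0-10-0
  m26: -1-010,-110-0,-1101-,0-10-0,011-1-
  m27: -11-11,-1101-,011-1-
  m30: 011-1- ←essential
  m31: -11-11,011-1-
  m32: -0-000,1--000,100-00
  m35: -00-11 ←essential
  m36: 100-00,1001--
  m37: 1001-- ←essential
  m38: 1001-- ←essential
  m39: -00-11,1-0111,1001--
  m40: --1000,-0-000,1--000,1-100-
  m41: 1-100- ←essential
  m48: 1--000,11-0-0,11-00-
  m49: 11-00- ←essential
  m50: -1-010,11-0-0
  m55: 1-0111,11-111
  m56: --1000,-110-0,1--000,1-100-,11-0-0,11-00-,1110--
  m57: 1-100-,11-00-,1110--
  m59: -11-11,-1101-,1110--
  m63: -11-11,11-111
Essential: -00-11, -1-010, 0-10-0, 010100, 011-1-, 1-100-, 1001--, 11-00-

8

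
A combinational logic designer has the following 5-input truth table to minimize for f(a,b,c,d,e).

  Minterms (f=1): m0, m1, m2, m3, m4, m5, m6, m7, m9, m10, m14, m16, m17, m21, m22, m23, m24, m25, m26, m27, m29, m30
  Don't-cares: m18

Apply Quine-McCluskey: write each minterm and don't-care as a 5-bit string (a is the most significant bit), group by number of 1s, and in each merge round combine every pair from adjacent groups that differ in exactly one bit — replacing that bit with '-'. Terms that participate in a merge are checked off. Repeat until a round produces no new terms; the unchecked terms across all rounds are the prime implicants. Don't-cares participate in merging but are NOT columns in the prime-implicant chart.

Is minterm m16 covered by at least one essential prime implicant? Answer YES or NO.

NO

[col 0] 00000*, 00001*, 00010*, 00011*, 00100*, 00101*, 00110*, 00111*, 01001*, 01010*, 01110*, 10000*, 10001*, 10010*, 10101*, 10110*, 10111*, 11000*, 11001*, 11010*, 11011*, 11101*, 11110*
[col 1] -0000*, -0001*, -0010*, -0101*, -0110*, -0111*, -1001*, -1010*, -1110*, 0-001*, 0-010*, 0-110*, 00-00*, 00-01*, 00-10*, 00-11*, 000-0*, 000-1*, 0000-*, 0001-*, 001-0*, 001-1*, 0010-*, 0011-*, 01-10*, 1-000*, 1-001*, 1-010*, 1-101*, 1-110*, 10-01*, 10-10*, 100-0*, 1000-*, 101-1*, 1011-*, 11-01*, 11-10*, 110-0*, 110-1*, 1100-*, 1101-*
[col 2] --001, --010*, --110*, -0-01, -0-10*, -00-0, -000-, -01-1, -011-, -1-10*, 0--10*, 00--0*, 00--1*, 00-0-*, 00-1-*, 000--*, 001--*, 1--01, 1--10*, 1-0-0, 1-00-, 110--
[col 3] ---10, 00---
Prime implicants: ---10, --001, -0-01, -00-0, -000-, -01-1, -011-, 00---, 1--01, 1-0-0, 1-00-, 110--
PI chart (minterm → PIs covering it):
  0 | -00-0,-000-,00---
  1 | --001,-0-01,-000-,00---
  2 | ---10,-00-0,00---
  3 | 00---  (sole → essential)
  4 | 00---  (sole → essential)
  5 | -0-01,-01-1,00---
  6 | ---10,-011-,00---
  7 | -01-1,-011-,00---
  9 | --001  (sole → essential)
  10 | ---10  (sole → essential)
  14 | ---10  (sole → essential)
  16 | -00-0,-000-,1-0-0,1-00-
  17 | --001,-0-01,-000-,1--01,1-00-
  21 | -0-01,-01-1,1--01
  22 | ---10,-011-
  23 | -01-1,-011-
  24 | 1-0-0,1-00-,110--
  25 | --001,1--01,1-00-,110--
  26 | ---10,1-0-0,110--
  27 | 110--  (sole → essential)
  29 | 1--01  (sole → essential)
  30 | ---10  (sole → essential)
Essential prime implicants: ---10, --001, 00---, 1--01, 110--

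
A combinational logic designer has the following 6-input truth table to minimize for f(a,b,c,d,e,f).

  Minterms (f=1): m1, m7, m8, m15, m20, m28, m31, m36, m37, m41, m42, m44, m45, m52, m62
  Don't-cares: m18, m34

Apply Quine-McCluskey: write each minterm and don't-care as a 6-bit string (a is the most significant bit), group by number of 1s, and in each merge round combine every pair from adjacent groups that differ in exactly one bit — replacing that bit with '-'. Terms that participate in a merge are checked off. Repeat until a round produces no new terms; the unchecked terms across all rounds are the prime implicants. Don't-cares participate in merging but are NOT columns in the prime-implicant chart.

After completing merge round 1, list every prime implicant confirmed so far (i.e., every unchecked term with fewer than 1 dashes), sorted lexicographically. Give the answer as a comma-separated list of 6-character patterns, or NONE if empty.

[col 0] 000001, 000111*, 001000, 001111*, 010010, 010100*, 011100*, 011111*, 100010*, 100100*, 100101*, 101001*, 101010*, 101100*, 101101*, 110100*, 111110
[col 1] -10100, 0-1111, 00-111, 01-100, 1-0100, 10-010, 10-100*, 10-101*, 10010-*, 101-01, 10110-*
[col 2] 10-10-
Prime implicants: -10100, 0-1111, 00-111, 000001, 001000, 01-100, 010010, 1-0100, 10-010, 10-10-, 101-01, 111110

000001, 001000, 010010, 111110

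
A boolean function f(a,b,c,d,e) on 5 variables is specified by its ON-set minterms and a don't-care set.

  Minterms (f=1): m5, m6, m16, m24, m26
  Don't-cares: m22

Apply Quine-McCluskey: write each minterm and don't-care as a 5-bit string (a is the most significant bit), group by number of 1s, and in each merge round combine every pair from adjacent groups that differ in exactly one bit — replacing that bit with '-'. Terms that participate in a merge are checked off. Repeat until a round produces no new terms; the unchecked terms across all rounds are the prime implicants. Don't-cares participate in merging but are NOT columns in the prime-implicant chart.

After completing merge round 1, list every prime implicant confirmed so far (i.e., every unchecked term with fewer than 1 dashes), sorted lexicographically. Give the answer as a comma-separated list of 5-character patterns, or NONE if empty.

00101

[col 0] 00101, 00110*, 10000*, 10110*, 11000*, 11010*
[col 1] -0110, 1-000, 110-0
Prime implicants: -0110, 00101, 1-000, 110-0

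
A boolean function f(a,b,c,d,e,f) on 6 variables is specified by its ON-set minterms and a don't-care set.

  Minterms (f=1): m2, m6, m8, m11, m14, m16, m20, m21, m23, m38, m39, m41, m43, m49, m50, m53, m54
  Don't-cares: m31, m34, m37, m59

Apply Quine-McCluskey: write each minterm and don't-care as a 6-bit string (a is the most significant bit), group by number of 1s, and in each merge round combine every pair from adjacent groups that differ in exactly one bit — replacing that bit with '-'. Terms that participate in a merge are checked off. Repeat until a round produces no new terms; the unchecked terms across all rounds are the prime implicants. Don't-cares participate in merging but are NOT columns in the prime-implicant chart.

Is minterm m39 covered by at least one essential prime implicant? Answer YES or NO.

Round 0: 000010✓ 000110✓ 001000 001011✓ 001110✓ 010000✓ 010100✓ 010101✓ 010111✓ 011111✓ 100010✓ 100101✓ 100110✓ 100111✓ 101001✓ 101011✓ 110001✓ 110010✓ 110101✓ 110110✓ 111011✓
Round 1: -00010✓ -00110✓ -01011 -10101 00-110 000-10✓ 01-111 010-00 0101-1 01010- 1-0010✓ 1-0101 1-0110✓ 1-1011 100-10✓ 1001-1 10011- 1010-1 110-01 110-10✓
Round 2: -00-10 1-0-10
PIs = {-00-10, -01011, -10101, 00-110, 001000, 01-111, 010-00, 0101-1, 01010-, 1-0-10, 1-0101, 1-1011, 1001-1, 10011-, 1010-1, 110-01}
Coverage chart:
  m2: -00-10 ←essential
  m6: -00-10,00-110
  m8: 001000 ←essential
  m11: -01011 ←essential
  m14: 00-110 ←essential
  m16: 010-00 ←essential
  m20: 010-00,01010-
  m21: -10101,0101-1,01010-
  m23: 01-111,0101-1
  m38: -00-10,1-0-10,10011-
  m39: 1001-1,10011-
  m41: 1010-1 ←essential
  m43: -01011,1-1011,1010-1
  m49: 110-01 ←essential
  m50: 1-0-10 ←essential
  m53: -10101,1-0101,110-01
  m54: 1-0-10 ←essential
Essential: -00-10, -01011, 00-110, 001000, 010-00, 1-0-10, 1010-1, 110-01

NO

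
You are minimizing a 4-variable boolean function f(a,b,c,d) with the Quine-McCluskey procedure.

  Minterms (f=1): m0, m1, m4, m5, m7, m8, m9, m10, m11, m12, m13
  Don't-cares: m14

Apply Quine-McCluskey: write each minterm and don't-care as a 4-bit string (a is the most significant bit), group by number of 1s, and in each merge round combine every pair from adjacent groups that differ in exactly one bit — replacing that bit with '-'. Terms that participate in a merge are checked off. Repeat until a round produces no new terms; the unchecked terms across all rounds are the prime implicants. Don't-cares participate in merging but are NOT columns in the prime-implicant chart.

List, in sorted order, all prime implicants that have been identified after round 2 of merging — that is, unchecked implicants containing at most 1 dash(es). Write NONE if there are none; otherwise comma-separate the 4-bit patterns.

01-1

[col 0] 0000*, 0001*, 0100*, 0101*, 0111*, 1000*, 1001*, 1010*, 1011*, 1100*, 1101*, 1110*
[col 1] -000*, -001*, -100*, -101*, 0-00*, 0-01*, 000-*, 01-1, 010-*, 1-00*, 1-01*, 1-10*, 10-0*, 10-1*, 100-*, 101-*, 11-0*, 110-*
[col 2] --00*, --01*, -00-*, -10-*, 0-0-*, 1--0, 1-0-*, 10--
[col 3] --0-
Prime implicants: --0-, 01-1, 1--0, 10--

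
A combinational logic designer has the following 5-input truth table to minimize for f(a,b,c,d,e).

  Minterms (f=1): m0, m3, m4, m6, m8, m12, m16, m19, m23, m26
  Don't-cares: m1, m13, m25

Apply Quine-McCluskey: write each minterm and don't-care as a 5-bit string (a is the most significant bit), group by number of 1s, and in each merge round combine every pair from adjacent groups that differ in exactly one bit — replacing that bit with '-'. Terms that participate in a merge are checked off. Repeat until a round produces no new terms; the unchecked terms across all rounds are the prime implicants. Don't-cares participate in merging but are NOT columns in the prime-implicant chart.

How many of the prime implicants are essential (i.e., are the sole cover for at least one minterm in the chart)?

5

size-2^0 implicants → 00000(✓)  00001(✓)  00011(✓)  00100(✓)  00110(✓)  01000(✓)  01100(✓)  01101(✓)  10000(✓)  10011(✓)  10111(✓)  11001  11010
size-2^1 implicants → -0000  -0011  0-000(✓)  0-100(✓)  00-00(✓)  000-1  0000-  001-0  01-00(✓)  0110-  10-11
size-2^2 implicants → 0--00
Unchecked terms (primes): -0000, -0011, 0--00, 000-1, 0000-, 001-0, 0110-, 10-11, 11001, 11010
Minterm coverage:
  m0 ⊆ -0000,0--00,0000-
  m3 ⊆ -0011,000-1
  m4 ⊆ 0--00,001-0
  m6 ⊆ 001-0 [E]
  m8 ⊆ 0--00 [E]
  m12 ⊆ 0--00,0110-
  m16 ⊆ -0000 [E]
  m19 ⊆ -0011,10-11
  m23 ⊆ 10-11 [E]
  m26 ⊆ 11010 [E]
E = {-0000, 0--00, 001-0, 10-11, 11010}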